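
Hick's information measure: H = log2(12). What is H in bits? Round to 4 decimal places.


H = log2(n)
H = log2(12)
= 3.5850


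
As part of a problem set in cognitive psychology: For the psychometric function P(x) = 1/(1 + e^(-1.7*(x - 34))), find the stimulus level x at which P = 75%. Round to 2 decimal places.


At P = 0.75: 0.75 = 1/(1 + e^(-k*(x-x0)))
Solving: e^(-k*(x-x0)) = 1/3
x = x0 + ln(3)/k
ln(3) = 1.0986
x = 34 + 1.0986/1.7
= 34 + 0.6462
= 34.65


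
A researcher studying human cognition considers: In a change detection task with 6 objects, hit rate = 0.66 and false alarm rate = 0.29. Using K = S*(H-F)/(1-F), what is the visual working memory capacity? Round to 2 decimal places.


K = S * (H - F) / (1 - F)
H - F = 0.37
1 - F = 0.71
K = 6 * 0.37 / 0.71
= 3.13


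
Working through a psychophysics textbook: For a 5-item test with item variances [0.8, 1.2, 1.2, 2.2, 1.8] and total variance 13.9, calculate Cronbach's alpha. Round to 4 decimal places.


alpha = (k/(k-1)) * (1 - sum(s_i^2)/s_total^2)
sum(item variances) = 7.2
k/(k-1) = 5/4 = 1.25
1 - 7.2/13.9 = 1 - 0.517986 = 0.482014
alpha = 1.25 * 0.482014
= 0.6025


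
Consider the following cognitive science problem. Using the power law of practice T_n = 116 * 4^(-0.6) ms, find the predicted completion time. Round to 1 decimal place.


T_n = 116 * 4^(-0.6)
4^(-0.6) = 0.435275
T_n = 116 * 0.435275
= 50.5 ms


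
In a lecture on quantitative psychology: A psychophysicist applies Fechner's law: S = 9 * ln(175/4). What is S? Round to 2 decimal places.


S = 9 * ln(175/4)
I/I0 = 43.75
ln(43.75) = 3.7785
S = 9 * 3.7785
= 34.01


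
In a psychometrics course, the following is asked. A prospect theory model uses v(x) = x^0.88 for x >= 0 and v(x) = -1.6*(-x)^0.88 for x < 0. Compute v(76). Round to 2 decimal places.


Since x = 76 >= 0, use v(x) = x^0.88
76^0.88 = 45.1977
v(76) = 45.20


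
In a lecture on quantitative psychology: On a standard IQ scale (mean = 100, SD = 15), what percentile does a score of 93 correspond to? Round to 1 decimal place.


z = (IQ - mean) / SD
z = (93 - 100) / 15 = -0.4667
Percentile = Phi(-0.4667) * 100
Phi(-0.4667) = 0.320357
= 32.0


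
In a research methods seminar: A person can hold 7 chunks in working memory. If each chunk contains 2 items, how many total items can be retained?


Total items = chunks * items_per_chunk
= 7 * 2
= 14


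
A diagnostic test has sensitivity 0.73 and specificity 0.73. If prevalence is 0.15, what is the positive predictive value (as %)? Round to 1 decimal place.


PPV = (sens * prev) / (sens * prev + (1-spec) * (1-prev))
Numerator = 0.73 * 0.15 = 0.1095
P(positive and no disease) = (1 - spec) * (1 - prev) = (1 - 0.73) * (1 - 0.15) = 0.2295
Denominator = 0.1095 + 0.2295 = 0.339
PPV = 0.1095 / 0.339 = 0.323009
As percentage = 32.3


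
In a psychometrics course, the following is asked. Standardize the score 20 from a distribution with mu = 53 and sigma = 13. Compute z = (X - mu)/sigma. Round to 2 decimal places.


z = (X - mu) / sigma
= (20 - 53) / 13
= -33 / 13
= -2.54


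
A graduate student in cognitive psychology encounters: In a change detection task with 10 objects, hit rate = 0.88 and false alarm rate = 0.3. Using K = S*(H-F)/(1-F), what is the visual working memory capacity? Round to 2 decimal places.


K = S * (H - F) / (1 - F)
H - F = 0.58
1 - F = 0.7
K = 10 * 0.58 / 0.7
= 8.29


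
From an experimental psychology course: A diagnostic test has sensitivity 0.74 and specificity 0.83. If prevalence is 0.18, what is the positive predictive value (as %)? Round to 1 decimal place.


PPV = (sens * prev) / (sens * prev + (1-spec) * (1-prev))
Numerator = 0.74 * 0.18 = 0.1332
P(positive and no disease) = (1 - spec) * (1 - prev) = (1 - 0.83) * (1 - 0.18) = 0.1394
Denominator = 0.1332 + 0.1394 = 0.2726
PPV = 0.1332 / 0.2726 = 0.488628
As percentage = 48.9


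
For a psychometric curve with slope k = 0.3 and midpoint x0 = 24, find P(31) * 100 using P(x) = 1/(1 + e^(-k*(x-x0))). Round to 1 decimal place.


P(x) = 1/(1 + e^(-0.3*(31 - 24)))
Exponent = -0.3 * 7 = -2.1
e^(-2.1) = 0.122456
P = 1/(1 + 0.122456) = 0.890904
Percentage = 89.1


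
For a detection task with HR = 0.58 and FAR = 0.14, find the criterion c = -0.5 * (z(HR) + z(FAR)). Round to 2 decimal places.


c = -0.5 * (z(HR) + z(FAR))
z(0.58) = 0.2019
z(0.14) = -1.0803
c = -0.5 * (0.2019 + -1.0803)
= -0.5 * -0.8784
= 0.44


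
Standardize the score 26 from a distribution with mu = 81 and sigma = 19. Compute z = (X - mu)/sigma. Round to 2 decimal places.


z = (X - mu) / sigma
= (26 - 81) / 19
= -55 / 19
= -2.89


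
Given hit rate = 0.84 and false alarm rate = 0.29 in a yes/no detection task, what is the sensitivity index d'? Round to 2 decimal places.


d' = z(HR) - z(FAR)
z(0.84) = 0.9945
z(0.29) = -0.5534
d' = 0.9945 - -0.5534
= 1.55


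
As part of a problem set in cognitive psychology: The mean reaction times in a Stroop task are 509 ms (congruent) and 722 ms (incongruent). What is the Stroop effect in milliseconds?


Stroop effect = RT(incongruent) - RT(congruent)
= 722 - 509
= 213 ms


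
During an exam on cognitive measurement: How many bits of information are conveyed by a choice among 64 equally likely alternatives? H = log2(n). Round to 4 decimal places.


H = log2(n)
H = log2(64)
= 6.0000


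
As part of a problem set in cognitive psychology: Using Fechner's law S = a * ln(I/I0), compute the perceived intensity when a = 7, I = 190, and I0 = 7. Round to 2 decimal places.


S = 7 * ln(190/7)
I/I0 = 27.142857
ln(27.142857) = 3.3011
S = 7 * 3.3011
= 23.11


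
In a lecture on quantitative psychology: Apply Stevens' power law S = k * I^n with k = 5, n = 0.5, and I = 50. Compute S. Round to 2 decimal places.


S = 5 * 50^0.5
50^0.5 = 7.0711
S = 5 * 7.0711
= 35.36


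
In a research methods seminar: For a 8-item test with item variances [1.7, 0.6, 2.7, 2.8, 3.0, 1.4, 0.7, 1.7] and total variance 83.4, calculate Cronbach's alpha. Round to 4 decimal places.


alpha = (k/(k-1)) * (1 - sum(s_i^2)/s_total^2)
sum(item variances) = 14.6
k/(k-1) = 8/7 = 1.142857
1 - 14.6/83.4 = 1 - 0.17506 = 0.82494
alpha = 1.142857 * 0.82494
= 0.9428


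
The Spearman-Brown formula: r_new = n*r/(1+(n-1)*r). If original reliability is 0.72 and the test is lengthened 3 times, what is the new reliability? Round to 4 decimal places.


r_new = n*r / (1 + (n-1)*r)
Numerator = 3 * 0.72 = 2.16
Denominator = 1 + 2 * 0.72 = 2.44
r_new = 2.16 / 2.44
= 0.8852


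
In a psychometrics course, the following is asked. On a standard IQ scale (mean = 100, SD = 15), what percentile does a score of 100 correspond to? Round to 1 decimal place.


z = (IQ - mean) / SD
z = (100 - 100) / 15 = 0.0
Percentile = Phi(0.0) * 100
Phi(0.0) = 0.5
= 50.0


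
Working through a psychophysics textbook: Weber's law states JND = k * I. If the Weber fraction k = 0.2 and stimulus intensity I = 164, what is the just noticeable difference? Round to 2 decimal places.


JND = k * I
JND = 0.2 * 164
= 32.80


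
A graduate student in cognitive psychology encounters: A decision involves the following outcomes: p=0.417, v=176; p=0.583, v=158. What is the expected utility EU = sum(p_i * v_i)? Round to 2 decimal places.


EU = sum(p_i * v_i)
0.417 * 176 = 73.392
0.583 * 158 = 92.114
EU = 73.392 + 92.114
= 165.51


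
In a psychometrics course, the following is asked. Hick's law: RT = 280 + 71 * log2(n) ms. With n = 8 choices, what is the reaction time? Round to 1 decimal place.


RT = 280 + 71 * log2(8)
log2(8) = 3.0
RT = 280 + 71 * 3.0
= 280 + 213.0
= 493.0 ms


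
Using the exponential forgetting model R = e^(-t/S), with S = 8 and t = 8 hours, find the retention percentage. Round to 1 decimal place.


R = e^(-t/S)
-t/S = -8/8 = -1.0
R = e^(-1.0) = 0.367879
Percentage = 0.367879 * 100
= 36.8


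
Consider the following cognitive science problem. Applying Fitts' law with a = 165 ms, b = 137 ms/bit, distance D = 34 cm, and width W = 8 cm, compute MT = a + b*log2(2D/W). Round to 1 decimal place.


MT = 165 + 137 * log2(2*34/8)
2D/W = 8.5
log2(8.5) = 3.0875
MT = 165 + 137 * 3.0875
= 588.0 ms


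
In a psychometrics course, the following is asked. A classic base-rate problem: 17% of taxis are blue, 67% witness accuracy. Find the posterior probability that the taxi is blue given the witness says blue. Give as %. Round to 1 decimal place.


P(blue | says blue) = P(says blue | blue)*P(blue) / [P(says blue | blue)*P(blue) + P(says blue | not blue)*P(not blue)]
Numerator = 0.67 * 0.17 = 0.1139
False identification = 0.33 * 0.83 = 0.2739
P = 0.1139 / (0.1139 + 0.2739)
= 0.1139 / 0.3878
As percentage = 29.4


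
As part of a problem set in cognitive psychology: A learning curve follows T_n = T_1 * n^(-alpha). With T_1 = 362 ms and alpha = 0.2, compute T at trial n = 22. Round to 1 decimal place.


T_n = 362 * 22^(-0.2)
22^(-0.2) = 0.538909
T_n = 362 * 0.538909
= 195.1 ms


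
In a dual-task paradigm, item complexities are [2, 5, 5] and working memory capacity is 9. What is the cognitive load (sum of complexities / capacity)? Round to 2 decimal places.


Total complexity = 2 + 5 + 5 = 12
Load = total / capacity = 12 / 9
= 1.33


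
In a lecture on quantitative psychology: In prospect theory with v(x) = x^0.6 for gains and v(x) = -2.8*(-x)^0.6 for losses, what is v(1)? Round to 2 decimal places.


Since x = 1 >= 0, use v(x) = x^0.6
1^0.6 = 1.0
v(1) = 1.00


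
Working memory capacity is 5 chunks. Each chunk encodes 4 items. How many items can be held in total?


Total items = chunks * items_per_chunk
= 5 * 4
= 20


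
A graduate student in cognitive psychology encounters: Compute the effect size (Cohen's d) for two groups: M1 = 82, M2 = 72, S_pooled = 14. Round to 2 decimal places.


Cohen's d = (M1 - M2) / S_pooled
= (82 - 72) / 14
= 10 / 14
= 0.71


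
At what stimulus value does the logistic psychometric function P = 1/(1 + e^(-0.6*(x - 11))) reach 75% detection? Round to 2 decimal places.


At P = 0.75: 0.75 = 1/(1 + e^(-k*(x-x0)))
Solving: e^(-k*(x-x0)) = 1/3
x = x0 + ln(3)/k
ln(3) = 1.0986
x = 11 + 1.0986/0.6
= 11 + 1.831
= 12.83


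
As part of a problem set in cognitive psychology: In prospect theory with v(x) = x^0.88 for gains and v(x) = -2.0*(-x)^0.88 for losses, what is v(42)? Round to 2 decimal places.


Since x = 42 >= 0, use v(x) = x^0.88
42^0.88 = 26.82
v(42) = 26.82


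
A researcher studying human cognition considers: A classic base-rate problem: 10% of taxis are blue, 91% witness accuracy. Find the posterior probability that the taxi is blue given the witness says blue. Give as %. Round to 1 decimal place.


P(blue | says blue) = P(says blue | blue)*P(blue) / [P(says blue | blue)*P(blue) + P(says blue | not blue)*P(not blue)]
Numerator = 0.91 * 0.1 = 0.091
False identification = 0.09 * 0.9 = 0.081
P = 0.091 / (0.091 + 0.081)
= 0.091 / 0.172
As percentage = 52.9


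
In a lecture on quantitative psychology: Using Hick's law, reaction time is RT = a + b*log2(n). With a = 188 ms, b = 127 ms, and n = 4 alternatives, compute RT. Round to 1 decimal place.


RT = 188 + 127 * log2(4)
log2(4) = 2.0
RT = 188 + 127 * 2.0
= 188 + 254.0
= 442.0 ms


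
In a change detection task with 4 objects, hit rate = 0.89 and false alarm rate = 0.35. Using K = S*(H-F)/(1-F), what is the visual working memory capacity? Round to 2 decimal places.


K = S * (H - F) / (1 - F)
H - F = 0.54
1 - F = 0.65
K = 4 * 0.54 / 0.65
= 3.32


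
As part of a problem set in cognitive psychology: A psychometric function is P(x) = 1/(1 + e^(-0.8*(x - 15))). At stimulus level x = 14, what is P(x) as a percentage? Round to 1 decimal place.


P(x) = 1/(1 + e^(-0.8*(14 - 15)))
Exponent = -0.8 * -1 = 0.8
e^(0.8) = 2.225541
P = 1/(1 + 2.225541) = 0.310026
Percentage = 31.0


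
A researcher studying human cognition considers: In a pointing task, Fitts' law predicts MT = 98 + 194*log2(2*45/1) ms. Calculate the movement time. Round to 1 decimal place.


MT = 98 + 194 * log2(2*45/1)
2D/W = 90.0
log2(90.0) = 6.4919
MT = 98 + 194 * 6.4919
= 1357.4 ms


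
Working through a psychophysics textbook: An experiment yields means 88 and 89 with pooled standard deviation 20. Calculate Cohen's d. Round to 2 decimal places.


Cohen's d = (M1 - M2) / S_pooled
= (88 - 89) / 20
= -1 / 20
= -0.05


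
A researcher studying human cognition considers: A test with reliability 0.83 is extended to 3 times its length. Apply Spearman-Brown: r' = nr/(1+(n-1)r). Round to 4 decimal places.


r_new = n*r / (1 + (n-1)*r)
Numerator = 3 * 0.83 = 2.49
Denominator = 1 + 2 * 0.83 = 2.66
r_new = 2.49 / 2.66
= 0.9361


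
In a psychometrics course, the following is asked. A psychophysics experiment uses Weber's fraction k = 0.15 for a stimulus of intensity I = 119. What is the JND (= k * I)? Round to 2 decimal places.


JND = k * I
JND = 0.15 * 119
= 17.85


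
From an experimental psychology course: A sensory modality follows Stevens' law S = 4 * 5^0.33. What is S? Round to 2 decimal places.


S = 4 * 5^0.33
5^0.33 = 1.7008
S = 4 * 1.7008
= 6.80


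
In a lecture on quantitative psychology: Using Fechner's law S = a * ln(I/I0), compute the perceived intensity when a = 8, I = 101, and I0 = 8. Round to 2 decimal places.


S = 8 * ln(101/8)
I/I0 = 12.625
ln(12.625) = 2.5357
S = 8 * 2.5357
= 20.29


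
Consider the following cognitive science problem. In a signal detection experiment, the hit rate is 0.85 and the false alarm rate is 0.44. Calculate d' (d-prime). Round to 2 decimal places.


d' = z(HR) - z(FAR)
z(0.85) = 1.0364
z(0.44) = -0.151
d' = 1.0364 - -0.151
= 1.19


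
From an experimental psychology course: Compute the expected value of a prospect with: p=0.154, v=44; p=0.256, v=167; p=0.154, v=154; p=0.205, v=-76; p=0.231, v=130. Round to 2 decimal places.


EU = sum(p_i * v_i)
0.154 * 44 = 6.776
0.256 * 167 = 42.752
0.154 * 154 = 23.716
0.205 * -76 = -15.58
0.231 * 130 = 30.03
EU = 6.776 + 42.752 + 23.716 + -15.58 + 30.03
= 87.69


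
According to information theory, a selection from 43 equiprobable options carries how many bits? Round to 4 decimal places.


H = log2(n)
H = log2(43)
= 5.4263


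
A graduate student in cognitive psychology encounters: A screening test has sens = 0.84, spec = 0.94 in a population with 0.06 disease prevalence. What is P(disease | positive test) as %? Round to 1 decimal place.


PPV = (sens * prev) / (sens * prev + (1-spec) * (1-prev))
Numerator = 0.84 * 0.06 = 0.0504
P(positive and no disease) = (1 - spec) * (1 - prev) = (1 - 0.94) * (1 - 0.06) = 0.0564
Denominator = 0.0504 + 0.0564 = 0.1068
PPV = 0.0504 / 0.1068 = 0.47191
As percentage = 47.2


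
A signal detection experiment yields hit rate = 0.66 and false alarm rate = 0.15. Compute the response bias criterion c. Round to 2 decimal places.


c = -0.5 * (z(HR) + z(FAR))
z(0.66) = 0.4125
z(0.15) = -1.0364
c = -0.5 * (0.4125 + -1.0364)
= -0.5 * -0.6239
= 0.31


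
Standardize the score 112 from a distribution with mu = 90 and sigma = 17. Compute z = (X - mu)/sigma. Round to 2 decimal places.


z = (X - mu) / sigma
= (112 - 90) / 17
= 22 / 17
= 1.29


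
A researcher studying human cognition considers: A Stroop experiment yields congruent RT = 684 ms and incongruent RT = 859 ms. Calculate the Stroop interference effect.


Stroop effect = RT(incongruent) - RT(congruent)
= 859 - 684
= 175 ms


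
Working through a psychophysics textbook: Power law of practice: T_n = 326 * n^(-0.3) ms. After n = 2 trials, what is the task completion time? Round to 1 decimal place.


T_n = 326 * 2^(-0.3)
2^(-0.3) = 0.812252
T_n = 326 * 0.812252
= 264.8 ms


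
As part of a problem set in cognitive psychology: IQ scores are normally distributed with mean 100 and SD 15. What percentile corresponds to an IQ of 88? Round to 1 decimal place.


z = (IQ - mean) / SD
z = (88 - 100) / 15 = -0.8
Percentile = Phi(-0.8) * 100
Phi(-0.8) = 0.211855
= 21.2


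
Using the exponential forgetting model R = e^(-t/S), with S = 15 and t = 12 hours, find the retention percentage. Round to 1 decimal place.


R = e^(-t/S)
-t/S = -12/15 = -0.8
R = e^(-0.8) = 0.449329
Percentage = 0.449329 * 100
= 44.9


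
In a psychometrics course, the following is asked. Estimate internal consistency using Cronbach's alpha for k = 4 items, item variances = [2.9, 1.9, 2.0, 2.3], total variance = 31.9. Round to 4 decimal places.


alpha = (k/(k-1)) * (1 - sum(s_i^2)/s_total^2)
sum(item variances) = 9.1
k/(k-1) = 4/3 = 1.333333
1 - 9.1/31.9 = 1 - 0.285266 = 0.714734
alpha = 1.333333 * 0.714734
= 0.9530


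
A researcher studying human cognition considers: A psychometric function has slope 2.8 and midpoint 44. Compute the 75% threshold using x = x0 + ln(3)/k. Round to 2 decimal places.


At P = 0.75: 0.75 = 1/(1 + e^(-k*(x-x0)))
Solving: e^(-k*(x-x0)) = 1/3
x = x0 + ln(3)/k
ln(3) = 1.0986
x = 44 + 1.0986/2.8
= 44 + 0.3924
= 44.39


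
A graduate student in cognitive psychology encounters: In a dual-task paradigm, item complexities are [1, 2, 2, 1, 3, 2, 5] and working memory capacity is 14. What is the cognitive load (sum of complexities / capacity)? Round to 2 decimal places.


Total complexity = 1 + 2 + 2 + 1 + 3 + 2 + 5 = 16
Load = total / capacity = 16 / 14
= 1.14


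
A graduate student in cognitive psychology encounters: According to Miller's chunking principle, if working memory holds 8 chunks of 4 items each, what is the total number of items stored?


Total items = chunks * items_per_chunk
= 8 * 4
= 32


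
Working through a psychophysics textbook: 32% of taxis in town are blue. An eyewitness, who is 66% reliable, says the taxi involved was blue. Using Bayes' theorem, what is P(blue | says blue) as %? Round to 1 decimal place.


P(blue | says blue) = P(says blue | blue)*P(blue) / [P(says blue | blue)*P(blue) + P(says blue | not blue)*P(not blue)]
Numerator = 0.66 * 0.32 = 0.2112
False identification = 0.34 * 0.68 = 0.2312
P = 0.2112 / (0.2112 + 0.2312)
= 0.2112 / 0.4424
As percentage = 47.7


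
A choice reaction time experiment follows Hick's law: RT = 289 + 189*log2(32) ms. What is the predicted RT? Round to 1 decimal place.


RT = 289 + 189 * log2(32)
log2(32) = 5.0
RT = 289 + 189 * 5.0
= 289 + 945.0
= 1234.0 ms


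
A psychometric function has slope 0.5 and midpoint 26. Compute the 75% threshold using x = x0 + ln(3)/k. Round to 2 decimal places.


At P = 0.75: 0.75 = 1/(1 + e^(-k*(x-x0)))
Solving: e^(-k*(x-x0)) = 1/3
x = x0 + ln(3)/k
ln(3) = 1.0986
x = 26 + 1.0986/0.5
= 26 + 2.1972
= 28.20


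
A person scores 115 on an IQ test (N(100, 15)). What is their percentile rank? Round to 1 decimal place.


z = (IQ - mean) / SD
z = (115 - 100) / 15 = 1.0
Percentile = Phi(1.0) * 100
Phi(1.0) = 0.841345
= 84.1


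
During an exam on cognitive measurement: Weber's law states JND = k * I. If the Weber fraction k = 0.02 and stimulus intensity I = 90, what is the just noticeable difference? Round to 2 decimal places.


JND = k * I
JND = 0.02 * 90
= 1.80


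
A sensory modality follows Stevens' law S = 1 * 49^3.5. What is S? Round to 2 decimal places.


S = 1 * 49^3.5
49^3.5 = 823543.0
S = 1 * 823543.0
= 823543.00


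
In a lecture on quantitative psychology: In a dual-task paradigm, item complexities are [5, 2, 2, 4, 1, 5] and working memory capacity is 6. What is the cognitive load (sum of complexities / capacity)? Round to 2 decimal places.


Total complexity = 5 + 2 + 2 + 4 + 1 + 5 = 19
Load = total / capacity = 19 / 6
= 3.17


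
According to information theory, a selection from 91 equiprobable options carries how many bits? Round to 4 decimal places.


H = log2(n)
H = log2(91)
= 6.5078


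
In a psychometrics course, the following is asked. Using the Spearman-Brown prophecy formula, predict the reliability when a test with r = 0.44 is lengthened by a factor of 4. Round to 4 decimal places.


r_new = n*r / (1 + (n-1)*r)
Numerator = 4 * 0.44 = 1.76
Denominator = 1 + 3 * 0.44 = 2.32
r_new = 1.76 / 2.32
= 0.7586


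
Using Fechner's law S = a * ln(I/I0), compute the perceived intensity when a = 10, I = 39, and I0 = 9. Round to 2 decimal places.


S = 10 * ln(39/9)
I/I0 = 4.333333
ln(4.333333) = 1.4663
S = 10 * 1.4663
= 14.66


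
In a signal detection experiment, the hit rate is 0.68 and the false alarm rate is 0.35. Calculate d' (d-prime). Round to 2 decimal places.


d' = z(HR) - z(FAR)
z(0.68) = 0.4677
z(0.35) = -0.3853
d' = 0.4677 - -0.3853
= 0.85


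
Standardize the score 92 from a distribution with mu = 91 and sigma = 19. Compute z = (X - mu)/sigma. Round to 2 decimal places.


z = (X - mu) / sigma
= (92 - 91) / 19
= 1 / 19
= 0.05


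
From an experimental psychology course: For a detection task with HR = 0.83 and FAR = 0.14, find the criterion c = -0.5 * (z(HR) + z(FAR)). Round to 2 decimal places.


c = -0.5 * (z(HR) + z(FAR))
z(0.83) = 0.9542
z(0.14) = -1.0803
c = -0.5 * (0.9542 + -1.0803)
= -0.5 * -0.1261
= 0.06


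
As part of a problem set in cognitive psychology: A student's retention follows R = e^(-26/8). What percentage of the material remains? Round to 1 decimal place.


R = e^(-t/S)
-t/S = -26/8 = -3.25
R = e^(-3.25) = 0.038774
Percentage = 0.038774 * 100
= 3.9


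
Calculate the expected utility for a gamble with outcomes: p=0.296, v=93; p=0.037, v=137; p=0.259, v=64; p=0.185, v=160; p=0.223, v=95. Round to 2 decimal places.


EU = sum(p_i * v_i)
0.296 * 93 = 27.528
0.037 * 137 = 5.069
0.259 * 64 = 16.576
0.185 * 160 = 29.6
0.223 * 95 = 21.185
EU = 27.528 + 5.069 + 16.576 + 29.6 + 21.185
= 99.96


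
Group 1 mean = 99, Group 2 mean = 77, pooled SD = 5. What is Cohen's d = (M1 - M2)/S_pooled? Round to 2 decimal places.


Cohen's d = (M1 - M2) / S_pooled
= (99 - 77) / 5
= 22 / 5
= 4.40


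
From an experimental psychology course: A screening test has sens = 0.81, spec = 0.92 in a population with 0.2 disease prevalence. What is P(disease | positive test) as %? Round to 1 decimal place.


PPV = (sens * prev) / (sens * prev + (1-spec) * (1-prev))
Numerator = 0.81 * 0.2 = 0.162
P(positive and no disease) = (1 - spec) * (1 - prev) = (1 - 0.92) * (1 - 0.2) = 0.064
Denominator = 0.162 + 0.064 = 0.226
PPV = 0.162 / 0.226 = 0.716814
As percentage = 71.7


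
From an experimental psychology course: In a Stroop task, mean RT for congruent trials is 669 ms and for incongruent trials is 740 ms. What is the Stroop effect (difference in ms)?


Stroop effect = RT(incongruent) - RT(congruent)
= 740 - 669
= 71 ms


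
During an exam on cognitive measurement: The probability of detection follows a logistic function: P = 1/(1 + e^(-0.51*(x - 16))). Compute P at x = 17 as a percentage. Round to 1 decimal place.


P(x) = 1/(1 + e^(-0.51*(17 - 16)))
Exponent = -0.51 * 1 = -0.51
e^(-0.51) = 0.600496
P = 1/(1 + 0.600496) = 0.624806
Percentage = 62.5


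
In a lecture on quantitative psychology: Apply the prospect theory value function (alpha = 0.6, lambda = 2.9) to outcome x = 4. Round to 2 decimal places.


Since x = 4 >= 0, use v(x) = x^0.6
4^0.6 = 2.2974
v(4) = 2.30


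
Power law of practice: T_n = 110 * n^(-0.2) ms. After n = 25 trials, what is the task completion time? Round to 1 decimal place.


T_n = 110 * 25^(-0.2)
25^(-0.2) = 0.525306
T_n = 110 * 0.525306
= 57.8 ms


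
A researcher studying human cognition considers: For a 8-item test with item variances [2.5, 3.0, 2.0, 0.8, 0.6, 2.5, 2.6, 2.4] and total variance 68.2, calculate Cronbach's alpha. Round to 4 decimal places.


alpha = (k/(k-1)) * (1 - sum(s_i^2)/s_total^2)
sum(item variances) = 16.4
k/(k-1) = 8/7 = 1.142857
1 - 16.4/68.2 = 1 - 0.240469 = 0.759531
alpha = 1.142857 * 0.759531
= 0.8680


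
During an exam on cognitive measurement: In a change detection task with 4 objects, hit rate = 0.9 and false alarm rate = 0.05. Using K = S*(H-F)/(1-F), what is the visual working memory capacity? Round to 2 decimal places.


K = S * (H - F) / (1 - F)
H - F = 0.85
1 - F = 0.95
K = 4 * 0.85 / 0.95
= 3.58


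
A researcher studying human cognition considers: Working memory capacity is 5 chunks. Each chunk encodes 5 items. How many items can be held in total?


Total items = chunks * items_per_chunk
= 5 * 5
= 25


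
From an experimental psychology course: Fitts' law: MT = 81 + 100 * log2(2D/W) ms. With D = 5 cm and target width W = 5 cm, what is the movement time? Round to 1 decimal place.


MT = 81 + 100 * log2(2*5/5)
2D/W = 2.0
log2(2.0) = 1.0
MT = 81 + 100 * 1.0
= 181.0 ms


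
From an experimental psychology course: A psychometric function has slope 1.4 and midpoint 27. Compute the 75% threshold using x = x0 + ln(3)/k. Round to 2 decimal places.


At P = 0.75: 0.75 = 1/(1 + e^(-k*(x-x0)))
Solving: e^(-k*(x-x0)) = 1/3
x = x0 + ln(3)/k
ln(3) = 1.0986
x = 27 + 1.0986/1.4
= 27 + 0.7847
= 27.78


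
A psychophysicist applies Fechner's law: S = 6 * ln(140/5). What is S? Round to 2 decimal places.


S = 6 * ln(140/5)
I/I0 = 28.0
ln(28.0) = 3.3322
S = 6 * 3.3322
= 19.99


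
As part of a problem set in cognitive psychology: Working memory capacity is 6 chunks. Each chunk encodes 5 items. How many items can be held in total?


Total items = chunks * items_per_chunk
= 6 * 5
= 30


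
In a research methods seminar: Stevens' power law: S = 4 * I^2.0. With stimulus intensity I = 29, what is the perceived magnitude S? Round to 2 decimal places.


S = 4 * 29^2.0
29^2.0 = 841.0
S = 4 * 841.0
= 3364.00


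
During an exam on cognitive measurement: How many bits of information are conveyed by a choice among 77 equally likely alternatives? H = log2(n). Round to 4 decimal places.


H = log2(n)
H = log2(77)
= 6.2668


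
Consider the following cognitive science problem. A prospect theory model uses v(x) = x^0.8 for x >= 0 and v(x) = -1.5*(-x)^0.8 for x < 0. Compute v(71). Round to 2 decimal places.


Since x = 71 >= 0, use v(x) = x^0.8
71^0.8 = 30.2696
v(71) = 30.27


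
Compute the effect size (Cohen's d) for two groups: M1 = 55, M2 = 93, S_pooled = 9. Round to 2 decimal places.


Cohen's d = (M1 - M2) / S_pooled
= (55 - 93) / 9
= -38 / 9
= -4.22


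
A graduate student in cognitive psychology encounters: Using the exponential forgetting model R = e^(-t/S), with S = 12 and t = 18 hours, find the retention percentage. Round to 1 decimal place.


R = e^(-t/S)
-t/S = -18/12 = -1.5
R = e^(-1.5) = 0.22313
Percentage = 0.22313 * 100
= 22.3


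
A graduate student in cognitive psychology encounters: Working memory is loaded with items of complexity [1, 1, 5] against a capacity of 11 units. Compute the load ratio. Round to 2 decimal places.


Total complexity = 1 + 1 + 5 = 7
Load = total / capacity = 7 / 11
= 0.64


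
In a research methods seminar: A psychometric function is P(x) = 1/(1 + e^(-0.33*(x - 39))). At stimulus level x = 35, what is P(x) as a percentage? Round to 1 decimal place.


P(x) = 1/(1 + e^(-0.33*(35 - 39)))
Exponent = -0.33 * -4 = 1.32
e^(1.32) = 3.743421
P = 1/(1 + 3.743421) = 0.210818
Percentage = 21.1


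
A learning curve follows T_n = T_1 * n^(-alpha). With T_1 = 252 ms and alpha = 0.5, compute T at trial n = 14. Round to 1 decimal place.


T_n = 252 * 14^(-0.5)
14^(-0.5) = 0.267261
T_n = 252 * 0.267261
= 67.3 ms


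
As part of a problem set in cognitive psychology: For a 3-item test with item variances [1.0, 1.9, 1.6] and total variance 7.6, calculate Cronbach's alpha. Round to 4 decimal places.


alpha = (k/(k-1)) * (1 - sum(s_i^2)/s_total^2)
sum(item variances) = 4.5
k/(k-1) = 3/2 = 1.5
1 - 4.5/7.6 = 1 - 0.592105 = 0.407895
alpha = 1.5 * 0.407895
= 0.6118


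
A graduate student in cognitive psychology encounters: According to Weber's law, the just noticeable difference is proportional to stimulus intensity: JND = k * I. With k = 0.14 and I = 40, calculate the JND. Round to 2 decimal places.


JND = k * I
JND = 0.14 * 40
= 5.60


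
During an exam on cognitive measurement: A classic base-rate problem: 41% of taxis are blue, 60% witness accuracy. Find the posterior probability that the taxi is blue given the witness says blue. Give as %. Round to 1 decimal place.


P(blue | says blue) = P(says blue | blue)*P(blue) / [P(says blue | blue)*P(blue) + P(says blue | not blue)*P(not blue)]
Numerator = 0.6 * 0.41 = 0.246
False identification = 0.4 * 0.59 = 0.236
P = 0.246 / (0.246 + 0.236)
= 0.246 / 0.482
As percentage = 51.0


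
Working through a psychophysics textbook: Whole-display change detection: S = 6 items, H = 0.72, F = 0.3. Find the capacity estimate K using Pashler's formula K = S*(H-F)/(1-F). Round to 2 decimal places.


K = S * (H - F) / (1 - F)
H - F = 0.42
1 - F = 0.7
K = 6 * 0.42 / 0.7
= 3.60


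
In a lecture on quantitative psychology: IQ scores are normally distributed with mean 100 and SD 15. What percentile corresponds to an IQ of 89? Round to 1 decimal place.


z = (IQ - mean) / SD
z = (89 - 100) / 15 = -0.7333
Percentile = Phi(-0.7333) * 100
Phi(-0.7333) = 0.231688
= 23.2


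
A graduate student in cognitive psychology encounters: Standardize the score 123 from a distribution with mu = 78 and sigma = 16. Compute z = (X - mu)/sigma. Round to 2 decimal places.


z = (X - mu) / sigma
= (123 - 78) / 16
= 45 / 16
= 2.81


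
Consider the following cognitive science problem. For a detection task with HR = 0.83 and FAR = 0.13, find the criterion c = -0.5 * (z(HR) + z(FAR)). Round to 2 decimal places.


c = -0.5 * (z(HR) + z(FAR))
z(0.83) = 0.9542
z(0.13) = -1.1264
c = -0.5 * (0.9542 + -1.1264)
= -0.5 * -0.1722
= 0.09


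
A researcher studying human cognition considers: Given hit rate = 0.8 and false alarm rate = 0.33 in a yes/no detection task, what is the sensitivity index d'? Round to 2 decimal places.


d' = z(HR) - z(FAR)
z(0.8) = 0.8416
z(0.33) = -0.4399
d' = 0.8416 - -0.4399
= 1.28


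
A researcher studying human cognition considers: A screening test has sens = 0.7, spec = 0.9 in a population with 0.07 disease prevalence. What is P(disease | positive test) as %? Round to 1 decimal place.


PPV = (sens * prev) / (sens * prev + (1-spec) * (1-prev))
Numerator = 0.7 * 0.07 = 0.049
P(positive and no disease) = (1 - spec) * (1 - prev) = (1 - 0.9) * (1 - 0.07) = 0.093
Denominator = 0.049 + 0.093 = 0.142
PPV = 0.049 / 0.142 = 0.34507
As percentage = 34.5


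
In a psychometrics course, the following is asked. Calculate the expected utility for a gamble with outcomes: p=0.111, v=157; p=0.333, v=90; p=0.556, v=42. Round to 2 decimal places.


EU = sum(p_i * v_i)
0.111 * 157 = 17.427
0.333 * 90 = 29.97
0.556 * 42 = 23.352
EU = 17.427 + 29.97 + 23.352
= 70.75


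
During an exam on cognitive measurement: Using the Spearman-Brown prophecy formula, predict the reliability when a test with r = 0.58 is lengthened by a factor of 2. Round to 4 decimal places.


r_new = n*r / (1 + (n-1)*r)
Numerator = 2 * 0.58 = 1.16
Denominator = 1 + 1 * 0.58 = 1.58
r_new = 1.16 / 1.58
= 0.7342


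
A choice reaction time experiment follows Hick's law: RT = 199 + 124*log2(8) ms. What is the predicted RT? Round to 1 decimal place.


RT = 199 + 124 * log2(8)
log2(8) = 3.0
RT = 199 + 124 * 3.0
= 199 + 372.0
= 571.0 ms


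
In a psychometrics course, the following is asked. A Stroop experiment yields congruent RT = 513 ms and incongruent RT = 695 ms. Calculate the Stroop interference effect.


Stroop effect = RT(incongruent) - RT(congruent)
= 695 - 513
= 182 ms


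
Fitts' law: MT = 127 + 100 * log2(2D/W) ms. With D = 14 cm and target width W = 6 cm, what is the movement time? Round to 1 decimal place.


MT = 127 + 100 * log2(2*14/6)
2D/W = 4.666667
log2(4.666667) = 2.2224
MT = 127 + 100 * 2.2224
= 349.2 ms


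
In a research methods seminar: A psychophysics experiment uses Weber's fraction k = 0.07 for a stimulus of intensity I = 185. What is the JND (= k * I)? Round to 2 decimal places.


JND = k * I
JND = 0.07 * 185
= 12.95


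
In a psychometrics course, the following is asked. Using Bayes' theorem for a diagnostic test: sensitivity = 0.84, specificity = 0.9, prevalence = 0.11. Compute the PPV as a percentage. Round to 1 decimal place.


PPV = (sens * prev) / (sens * prev + (1-spec) * (1-prev))
Numerator = 0.84 * 0.11 = 0.0924
P(positive and no disease) = (1 - spec) * (1 - prev) = (1 - 0.9) * (1 - 0.11) = 0.089
Denominator = 0.0924 + 0.089 = 0.1814
PPV = 0.0924 / 0.1814 = 0.509372
As percentage = 50.9


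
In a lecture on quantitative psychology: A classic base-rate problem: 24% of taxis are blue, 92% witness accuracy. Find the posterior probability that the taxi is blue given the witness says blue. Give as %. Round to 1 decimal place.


P(blue | says blue) = P(says blue | blue)*P(blue) / [P(says blue | blue)*P(blue) + P(says blue | not blue)*P(not blue)]
Numerator = 0.92 * 0.24 = 0.2208
False identification = 0.08 * 0.76 = 0.0608
P = 0.2208 / (0.2208 + 0.0608)
= 0.2208 / 0.2816
As percentage = 78.4


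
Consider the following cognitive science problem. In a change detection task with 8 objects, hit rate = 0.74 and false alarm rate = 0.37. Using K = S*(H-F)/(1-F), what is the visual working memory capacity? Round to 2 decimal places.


K = S * (H - F) / (1 - F)
H - F = 0.37
1 - F = 0.63
K = 8 * 0.37 / 0.63
= 4.70


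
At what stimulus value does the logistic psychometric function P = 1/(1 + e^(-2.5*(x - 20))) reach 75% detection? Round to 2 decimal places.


At P = 0.75: 0.75 = 1/(1 + e^(-k*(x-x0)))
Solving: e^(-k*(x-x0)) = 1/3
x = x0 + ln(3)/k
ln(3) = 1.0986
x = 20 + 1.0986/2.5
= 20 + 0.4394
= 20.44


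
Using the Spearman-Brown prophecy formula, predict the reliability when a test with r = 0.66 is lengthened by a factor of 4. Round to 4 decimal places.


r_new = n*r / (1 + (n-1)*r)
Numerator = 4 * 0.66 = 2.64
Denominator = 1 + 3 * 0.66 = 2.98
r_new = 2.64 / 2.98
= 0.8859


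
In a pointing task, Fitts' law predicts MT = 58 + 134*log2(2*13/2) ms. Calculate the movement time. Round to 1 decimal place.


MT = 58 + 134 * log2(2*13/2)
2D/W = 13.0
log2(13.0) = 3.7004
MT = 58 + 134 * 3.7004
= 553.9 ms


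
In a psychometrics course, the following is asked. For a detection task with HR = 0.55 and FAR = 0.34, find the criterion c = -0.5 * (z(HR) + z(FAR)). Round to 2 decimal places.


c = -0.5 * (z(HR) + z(FAR))
z(0.55) = 0.1257
z(0.34) = -0.4125
c = -0.5 * (0.1257 + -0.4125)
= -0.5 * -0.2868
= 0.14


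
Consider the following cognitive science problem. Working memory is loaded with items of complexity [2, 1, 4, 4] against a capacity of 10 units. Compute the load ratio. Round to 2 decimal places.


Total complexity = 2 + 1 + 4 + 4 = 11
Load = total / capacity = 11 / 10
= 1.10


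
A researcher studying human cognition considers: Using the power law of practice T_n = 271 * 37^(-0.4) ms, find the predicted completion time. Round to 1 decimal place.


T_n = 271 * 37^(-0.4)
37^(-0.4) = 0.235895
T_n = 271 * 0.235895
= 63.9 ms


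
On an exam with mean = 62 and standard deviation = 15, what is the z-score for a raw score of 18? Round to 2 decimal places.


z = (X - mu) / sigma
= (18 - 62) / 15
= -44 / 15
= -2.93


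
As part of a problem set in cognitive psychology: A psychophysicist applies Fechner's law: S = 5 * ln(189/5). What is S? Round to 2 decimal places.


S = 5 * ln(189/5)
I/I0 = 37.8
ln(37.8) = 3.6323
S = 5 * 3.6323
= 18.16


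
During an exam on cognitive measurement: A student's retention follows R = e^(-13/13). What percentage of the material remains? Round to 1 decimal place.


R = e^(-t/S)
-t/S = -13/13 = -1.0
R = e^(-1.0) = 0.367879
Percentage = 0.367879 * 100
= 36.8


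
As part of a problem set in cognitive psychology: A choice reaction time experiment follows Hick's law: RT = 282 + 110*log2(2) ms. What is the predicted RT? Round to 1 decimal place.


RT = 282 + 110 * log2(2)
log2(2) = 1.0
RT = 282 + 110 * 1.0
= 282 + 110.0
= 392.0 ms


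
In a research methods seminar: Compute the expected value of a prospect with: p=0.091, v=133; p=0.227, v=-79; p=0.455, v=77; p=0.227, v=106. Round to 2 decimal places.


EU = sum(p_i * v_i)
0.091 * 133 = 12.103
0.227 * -79 = -17.933
0.455 * 77 = 35.035
0.227 * 106 = 24.062
EU = 12.103 + -17.933 + 35.035 + 24.062
= 53.27


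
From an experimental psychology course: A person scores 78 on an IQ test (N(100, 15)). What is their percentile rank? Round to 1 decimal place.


z = (IQ - mean) / SD
z = (78 - 100) / 15 = -1.4667
Percentile = Phi(-1.4667) * 100
Phi(-1.4667) = 0.071229
= 7.1


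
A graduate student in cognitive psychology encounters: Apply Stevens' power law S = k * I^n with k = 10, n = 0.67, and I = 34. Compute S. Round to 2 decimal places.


S = 10 * 34^0.67
34^0.67 = 10.6192
S = 10 * 10.6192
= 106.19


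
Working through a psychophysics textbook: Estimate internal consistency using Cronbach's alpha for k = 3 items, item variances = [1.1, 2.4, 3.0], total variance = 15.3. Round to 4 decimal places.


alpha = (k/(k-1)) * (1 - sum(s_i^2)/s_total^2)
sum(item variances) = 6.5
k/(k-1) = 3/2 = 1.5
1 - 6.5/15.3 = 1 - 0.424837 = 0.575163
alpha = 1.5 * 0.575163
= 0.8627


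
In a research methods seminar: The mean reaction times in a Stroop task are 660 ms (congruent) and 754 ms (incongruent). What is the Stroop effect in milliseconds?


Stroop effect = RT(incongruent) - RT(congruent)
= 754 - 660
= 94 ms


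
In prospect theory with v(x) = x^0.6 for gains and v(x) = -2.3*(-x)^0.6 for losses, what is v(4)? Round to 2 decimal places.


Since x = 4 >= 0, use v(x) = x^0.6
4^0.6 = 2.2974
v(4) = 2.30


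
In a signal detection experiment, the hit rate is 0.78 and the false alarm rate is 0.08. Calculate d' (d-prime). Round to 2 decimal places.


d' = z(HR) - z(FAR)
z(0.78) = 0.7722
z(0.08) = -1.4051
d' = 0.7722 - -1.4051
= 2.18


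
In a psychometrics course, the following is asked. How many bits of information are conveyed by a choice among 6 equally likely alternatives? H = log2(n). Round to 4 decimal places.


H = log2(n)
H = log2(6)
= 2.5850


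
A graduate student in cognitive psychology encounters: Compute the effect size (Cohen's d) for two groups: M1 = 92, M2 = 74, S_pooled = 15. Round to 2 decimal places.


Cohen's d = (M1 - M2) / S_pooled
= (92 - 74) / 15
= 18 / 15
= 1.20


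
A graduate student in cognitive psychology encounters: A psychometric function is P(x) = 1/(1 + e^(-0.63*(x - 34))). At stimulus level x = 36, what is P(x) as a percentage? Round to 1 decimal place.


P(x) = 1/(1 + e^(-0.63*(36 - 34)))
Exponent = -0.63 * 2 = -1.26
e^(-1.26) = 0.283654
P = 1/(1 + 0.283654) = 0.779026
Percentage = 77.9


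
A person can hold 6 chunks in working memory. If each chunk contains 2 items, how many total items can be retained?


Total items = chunks * items_per_chunk
= 6 * 2
= 12


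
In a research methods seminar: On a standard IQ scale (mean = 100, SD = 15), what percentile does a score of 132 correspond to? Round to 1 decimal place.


z = (IQ - mean) / SD
z = (132 - 100) / 15 = 2.1333
Percentile = Phi(2.1333) * 100
Phi(2.1333) = 0.98355
= 98.4


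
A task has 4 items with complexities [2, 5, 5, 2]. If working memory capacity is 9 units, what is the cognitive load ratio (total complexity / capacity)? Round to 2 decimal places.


Total complexity = 2 + 5 + 5 + 2 = 14
Load = total / capacity = 14 / 9
= 1.56


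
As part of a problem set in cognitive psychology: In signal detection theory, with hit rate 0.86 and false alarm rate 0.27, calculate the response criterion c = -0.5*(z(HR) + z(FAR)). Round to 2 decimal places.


c = -0.5 * (z(HR) + z(FAR))
z(0.86) = 1.0803
z(0.27) = -0.6128
c = -0.5 * (1.0803 + -0.6128)
= -0.5 * 0.4675
= -0.23


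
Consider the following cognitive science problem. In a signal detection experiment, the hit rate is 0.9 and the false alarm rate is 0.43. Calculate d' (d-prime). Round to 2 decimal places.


d' = z(HR) - z(FAR)
z(0.9) = 1.2816
z(0.43) = -0.1764
d' = 1.2816 - -0.1764
= 1.46
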